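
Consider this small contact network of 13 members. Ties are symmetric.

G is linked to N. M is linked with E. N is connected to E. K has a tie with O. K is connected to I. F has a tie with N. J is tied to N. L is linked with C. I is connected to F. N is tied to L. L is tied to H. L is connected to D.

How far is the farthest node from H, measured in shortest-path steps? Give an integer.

6

Distances from H: C:2, D:2, E:3, F:3, G:3, I:4, J:3, K:5, L:1, M:4, N:2, O:6.
The largest is 6 (to O), so the eccentricity of H is 6.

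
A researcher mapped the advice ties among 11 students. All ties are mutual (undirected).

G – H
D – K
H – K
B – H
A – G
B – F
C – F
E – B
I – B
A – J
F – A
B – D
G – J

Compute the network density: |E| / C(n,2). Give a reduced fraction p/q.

13/55

There are 13 edges and 11 nodes, so the maximum possible is C(11,2) = 55.
Density = 13/55.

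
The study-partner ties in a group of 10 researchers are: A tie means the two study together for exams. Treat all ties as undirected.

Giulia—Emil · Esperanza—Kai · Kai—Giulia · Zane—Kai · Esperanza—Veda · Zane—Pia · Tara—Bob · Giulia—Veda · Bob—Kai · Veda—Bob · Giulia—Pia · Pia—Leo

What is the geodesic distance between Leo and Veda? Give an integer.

One shortest route is Leo – Pia – Giulia – Veda, which uses 3 edges, and at distance 2 from Leo we only reach {Giulia, Zane}, which does not include Veda. So d(Leo,Veda) = 3.

3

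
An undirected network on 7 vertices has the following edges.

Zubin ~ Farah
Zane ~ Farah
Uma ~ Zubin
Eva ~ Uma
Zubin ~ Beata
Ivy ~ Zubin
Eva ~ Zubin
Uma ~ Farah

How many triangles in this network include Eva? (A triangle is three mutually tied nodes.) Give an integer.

Eva's neighbors: Uma and Zubin.
Neighbor pairs that are themselves tied: Eva–Uma–Zubin. Each forms one triangle with Eva, for 1 in total.

1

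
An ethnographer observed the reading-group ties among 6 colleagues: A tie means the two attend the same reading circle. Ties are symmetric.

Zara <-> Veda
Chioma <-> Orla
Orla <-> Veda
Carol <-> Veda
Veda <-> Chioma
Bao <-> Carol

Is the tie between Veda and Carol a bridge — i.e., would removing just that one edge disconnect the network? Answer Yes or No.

Yes

Without the Veda–Carol edge there is no alternate route between Veda and Carol, so the network disconnects. It is a bridge.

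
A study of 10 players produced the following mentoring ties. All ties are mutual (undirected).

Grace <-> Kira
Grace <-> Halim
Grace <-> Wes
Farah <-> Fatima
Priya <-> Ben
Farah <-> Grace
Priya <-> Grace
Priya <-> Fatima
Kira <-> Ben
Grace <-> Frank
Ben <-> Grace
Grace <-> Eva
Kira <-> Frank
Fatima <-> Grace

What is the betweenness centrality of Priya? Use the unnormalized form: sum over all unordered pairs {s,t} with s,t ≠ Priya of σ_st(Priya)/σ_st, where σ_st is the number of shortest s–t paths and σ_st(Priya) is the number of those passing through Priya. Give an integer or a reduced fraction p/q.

1/2

Pairs whose geodesics pass through Priya — Fatima–Ben: 1/2.
All other pairs contribute 0.
Summing the contributions gives betweenness(Priya) = 1/2.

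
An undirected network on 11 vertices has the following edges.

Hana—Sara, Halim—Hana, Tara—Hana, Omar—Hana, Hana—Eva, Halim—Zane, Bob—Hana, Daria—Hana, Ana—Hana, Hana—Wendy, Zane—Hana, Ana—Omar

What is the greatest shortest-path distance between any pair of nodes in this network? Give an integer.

2

Eccentricity of each node (its greatest distance to any other): Ana:2, Bob:2, Daria:2, Eva:2, Halim:2, Hana:1, Omar:2, Sara:2, Tara:2, Wendy:2, Zane:2.
The maximum eccentricity is 2, realized for instance by the pair Halim–Eva via Halim – Hana – Eva. So the diameter is 2.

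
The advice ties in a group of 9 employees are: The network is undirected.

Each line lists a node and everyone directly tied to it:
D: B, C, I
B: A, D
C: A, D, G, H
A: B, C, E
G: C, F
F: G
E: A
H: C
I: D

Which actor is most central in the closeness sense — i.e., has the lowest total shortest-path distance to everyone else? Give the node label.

Farness (sum of distances to all others) for each node — A:15, B:18, C:12, D:15, E:22, F:24, G:17, H:19, I:22.
The smallest farness is 12, for C, so C has the highest closeness.

C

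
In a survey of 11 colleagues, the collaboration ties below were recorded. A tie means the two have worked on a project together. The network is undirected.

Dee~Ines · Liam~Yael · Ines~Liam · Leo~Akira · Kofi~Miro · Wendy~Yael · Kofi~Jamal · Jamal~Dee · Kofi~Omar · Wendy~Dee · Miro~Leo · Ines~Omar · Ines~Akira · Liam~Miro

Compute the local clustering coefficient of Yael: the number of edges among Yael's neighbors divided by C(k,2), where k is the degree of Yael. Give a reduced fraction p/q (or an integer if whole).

Yael's neighbors: Liam and Wendy (k = 2).
Possible neighbor pairs: C(2,2) = 1. Edges among them: none → e = 0.
Clustering(Yael) = 0/1.

0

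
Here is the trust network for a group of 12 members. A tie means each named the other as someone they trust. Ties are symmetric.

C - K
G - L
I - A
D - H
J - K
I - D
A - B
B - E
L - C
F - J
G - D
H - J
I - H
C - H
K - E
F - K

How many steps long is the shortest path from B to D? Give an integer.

3

One shortest route is B – A – I – D, which uses 3 edges, and at distance 2 from B we only reach {I, K}, which does not include D. So d(B,D) = 3.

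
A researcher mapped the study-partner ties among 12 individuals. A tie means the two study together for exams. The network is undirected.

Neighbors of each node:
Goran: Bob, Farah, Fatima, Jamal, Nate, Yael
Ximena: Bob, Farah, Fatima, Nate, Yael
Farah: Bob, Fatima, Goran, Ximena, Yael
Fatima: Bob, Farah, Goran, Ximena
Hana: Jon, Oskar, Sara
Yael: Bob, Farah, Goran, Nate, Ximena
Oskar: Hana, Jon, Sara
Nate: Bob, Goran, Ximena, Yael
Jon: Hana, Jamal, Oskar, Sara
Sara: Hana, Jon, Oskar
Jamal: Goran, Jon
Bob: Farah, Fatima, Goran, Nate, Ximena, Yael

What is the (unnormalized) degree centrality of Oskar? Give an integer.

Oskar is directly tied to Hana, Jon, and Sara. That is 3 neighbors, so the degree of Oskar is 3.

3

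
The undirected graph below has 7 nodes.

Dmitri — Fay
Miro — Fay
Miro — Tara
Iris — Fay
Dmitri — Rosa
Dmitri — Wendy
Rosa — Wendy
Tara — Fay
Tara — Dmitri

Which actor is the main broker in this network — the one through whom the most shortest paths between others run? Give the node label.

Unnormalized betweenness of each node: Dmitri:8, Fay:13/2, Iris:0, Miro:0, Rosa:0, Tara:3/2, Wendy:0.
Dmitri has the largest value, 8, making it the main broker — the node through which the most shortest paths run.

Dmitri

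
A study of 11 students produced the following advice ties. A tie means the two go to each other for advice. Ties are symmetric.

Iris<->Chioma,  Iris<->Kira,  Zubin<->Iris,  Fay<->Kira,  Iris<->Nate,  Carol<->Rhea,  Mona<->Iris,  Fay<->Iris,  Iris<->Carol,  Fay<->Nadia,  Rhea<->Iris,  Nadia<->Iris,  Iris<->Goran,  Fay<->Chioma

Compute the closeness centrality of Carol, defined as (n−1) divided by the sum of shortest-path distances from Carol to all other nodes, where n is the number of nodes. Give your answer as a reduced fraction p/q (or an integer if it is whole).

5/9

Distances from Carol: Chioma:2, Fay:2, Goran:2, Iris:1, Kira:2, Mona:2, Nadia:2, Nate:2, Rhea:1, Zubin:2. Sum = 18.
n = 11, so closeness = 10/18 = 5/9.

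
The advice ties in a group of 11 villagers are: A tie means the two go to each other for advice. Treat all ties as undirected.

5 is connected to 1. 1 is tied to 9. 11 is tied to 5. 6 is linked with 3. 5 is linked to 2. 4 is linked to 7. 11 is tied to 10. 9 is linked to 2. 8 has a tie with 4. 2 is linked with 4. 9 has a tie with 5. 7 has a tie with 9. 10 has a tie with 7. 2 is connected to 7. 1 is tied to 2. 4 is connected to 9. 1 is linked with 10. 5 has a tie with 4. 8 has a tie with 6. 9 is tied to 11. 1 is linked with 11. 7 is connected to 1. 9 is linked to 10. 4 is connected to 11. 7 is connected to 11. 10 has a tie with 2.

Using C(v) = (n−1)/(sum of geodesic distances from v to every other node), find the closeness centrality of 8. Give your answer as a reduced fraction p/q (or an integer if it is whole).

Distances from 8: 1:3, 2:2, 3:2, 4:1, 5:2, 6:1, 7:2, 9:2, 10:3, 11:2. Sum = 20.
n = 11, so closeness = 10/20 = 1/2.

1/2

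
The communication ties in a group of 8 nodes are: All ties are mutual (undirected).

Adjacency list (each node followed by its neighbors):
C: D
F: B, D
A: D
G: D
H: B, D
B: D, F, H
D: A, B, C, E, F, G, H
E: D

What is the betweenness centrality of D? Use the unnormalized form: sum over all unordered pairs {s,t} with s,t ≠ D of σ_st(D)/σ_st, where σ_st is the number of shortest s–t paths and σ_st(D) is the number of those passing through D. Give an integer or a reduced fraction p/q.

37/2

Pairs whose geodesics pass through D — F–G: 1; F–A: 1; F–C: 1; F–H: 1/2; F–E: 1; G–A: 1; G–C: 1; G–H: 1; G–E: 1; G–B: 1; A–C: 1; A–H: 1; A–E: 1; A–B: 1 … (+5 more pairs).
All other pairs contribute 0.
Summing the contributions gives betweenness(D) = 37/2.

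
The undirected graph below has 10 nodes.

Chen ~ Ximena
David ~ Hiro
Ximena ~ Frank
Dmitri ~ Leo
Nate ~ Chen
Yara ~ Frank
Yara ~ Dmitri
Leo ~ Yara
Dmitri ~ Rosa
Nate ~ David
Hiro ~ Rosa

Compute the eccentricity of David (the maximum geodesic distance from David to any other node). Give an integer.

Distances from David: Chen:2, Dmitri:3, Frank:4, Hiro:1, Leo:4, Nate:1, Rosa:2, Ximena:3, Yara:4.
The largest is 4 (to Frank, Leo, and Yara), so the eccentricity of David is 4.

4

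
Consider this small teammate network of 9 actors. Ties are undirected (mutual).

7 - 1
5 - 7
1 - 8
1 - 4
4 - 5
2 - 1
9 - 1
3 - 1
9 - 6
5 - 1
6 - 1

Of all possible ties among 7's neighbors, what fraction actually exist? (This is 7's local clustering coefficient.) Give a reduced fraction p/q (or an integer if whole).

7's neighbors: 1 and 5 (k = 2).
Possible neighbor pairs: C(2,2) = 1. Edges among them: 1–5 → e = 1.
Clustering(7) = 1/1.

1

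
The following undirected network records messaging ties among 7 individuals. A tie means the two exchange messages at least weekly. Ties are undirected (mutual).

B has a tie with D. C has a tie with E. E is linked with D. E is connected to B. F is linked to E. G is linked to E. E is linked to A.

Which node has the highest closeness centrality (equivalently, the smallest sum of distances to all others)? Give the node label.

Farness (sum of distances to all others) for each node — A:11, B:10, C:11, D:10, E:6, F:11, G:11.
The smallest farness is 6, for E, so E has the highest closeness.

E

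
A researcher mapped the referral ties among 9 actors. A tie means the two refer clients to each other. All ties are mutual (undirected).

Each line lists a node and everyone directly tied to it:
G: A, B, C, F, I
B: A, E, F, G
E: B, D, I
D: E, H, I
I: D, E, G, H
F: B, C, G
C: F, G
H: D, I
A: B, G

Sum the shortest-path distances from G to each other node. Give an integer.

Distances from G: A:1, B:1, C:1, D:2, E:2, F:1, H:2, I:1.
Sum = 1 + 1 + 1 + 2 + 2 + 1 + 2 + 1 = 11.

11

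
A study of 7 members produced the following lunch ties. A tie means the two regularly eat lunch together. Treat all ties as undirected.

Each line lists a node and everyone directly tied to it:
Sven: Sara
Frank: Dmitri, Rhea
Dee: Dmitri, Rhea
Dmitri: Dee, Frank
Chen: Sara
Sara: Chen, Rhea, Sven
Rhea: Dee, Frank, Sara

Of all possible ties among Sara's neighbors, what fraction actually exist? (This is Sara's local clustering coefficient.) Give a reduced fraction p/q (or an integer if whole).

0

Sara's neighbors: Chen, Rhea, and Sven (k = 3).
Possible neighbor pairs: C(3,2) = 3. Edges among them: none → e = 0.
Clustering(Sara) = 0/3 = 0.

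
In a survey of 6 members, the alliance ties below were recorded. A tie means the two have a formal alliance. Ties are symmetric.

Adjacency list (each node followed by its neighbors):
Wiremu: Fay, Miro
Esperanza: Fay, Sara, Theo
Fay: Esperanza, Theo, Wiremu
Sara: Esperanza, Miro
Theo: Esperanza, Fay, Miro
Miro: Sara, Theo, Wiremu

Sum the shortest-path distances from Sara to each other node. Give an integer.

8

Distances from Sara: Esperanza:1, Fay:2, Miro:1, Theo:2, Wiremu:2.
Sum = 1 + 2 + 1 + 2 + 2 = 8.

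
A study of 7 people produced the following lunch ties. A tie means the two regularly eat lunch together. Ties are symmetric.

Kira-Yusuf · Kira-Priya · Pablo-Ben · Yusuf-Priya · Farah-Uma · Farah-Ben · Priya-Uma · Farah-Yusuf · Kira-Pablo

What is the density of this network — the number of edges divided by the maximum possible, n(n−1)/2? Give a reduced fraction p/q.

There are 9 edges and 7 nodes, so the maximum possible is C(7,2) = 21.
Density = 9/21 = 3/7.

3/7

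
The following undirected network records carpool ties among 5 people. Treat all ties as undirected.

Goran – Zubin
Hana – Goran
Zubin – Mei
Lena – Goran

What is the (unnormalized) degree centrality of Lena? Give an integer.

1

Lena is directly tied to Goran. That is 1 neighbor, so the degree of Lena is 1.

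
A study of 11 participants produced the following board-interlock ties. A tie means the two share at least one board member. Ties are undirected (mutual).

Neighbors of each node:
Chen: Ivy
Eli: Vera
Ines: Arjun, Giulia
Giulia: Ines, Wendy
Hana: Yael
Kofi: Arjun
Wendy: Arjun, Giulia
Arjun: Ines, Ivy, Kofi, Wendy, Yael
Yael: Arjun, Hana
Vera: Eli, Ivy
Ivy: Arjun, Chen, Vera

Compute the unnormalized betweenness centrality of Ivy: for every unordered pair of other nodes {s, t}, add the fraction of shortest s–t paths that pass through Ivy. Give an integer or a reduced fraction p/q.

23

Pairs whose geodesics pass through Ivy — Hana–Vera: 1; Hana–Chen: 1; Hana–Eli: 1; Ines–Vera: 1; Ines–Chen: 1; Ines–Eli: 1; Giulia–Vera: 2/2; Giulia–Chen: 2/2; Giulia–Eli: 2/2; Arjun–Vera: 1; Arjun–Chen: 1; Arjun–Eli: 1; Wendy–Vera: 1; Wendy–Chen: 1 … (+9 more pairs).
All other pairs contribute 0.
Summing the contributions gives betweenness(Ivy) = 23.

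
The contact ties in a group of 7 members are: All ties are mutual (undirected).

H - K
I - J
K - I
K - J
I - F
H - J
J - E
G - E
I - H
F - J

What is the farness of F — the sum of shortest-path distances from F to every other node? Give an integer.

11

Distances from F: E:2, G:3, H:2, I:1, J:1, K:2.
Sum = 2 + 3 + 2 + 1 + 1 + 2 = 11.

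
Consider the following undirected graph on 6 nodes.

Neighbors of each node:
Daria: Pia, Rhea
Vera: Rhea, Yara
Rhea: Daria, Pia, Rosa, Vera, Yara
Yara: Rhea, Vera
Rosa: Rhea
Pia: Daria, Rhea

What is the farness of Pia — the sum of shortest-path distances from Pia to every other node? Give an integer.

Distances from Pia: Daria:1, Rhea:1, Rosa:2, Vera:2, Yara:2.
Sum = 1 + 1 + 2 + 2 + 2 = 8.

8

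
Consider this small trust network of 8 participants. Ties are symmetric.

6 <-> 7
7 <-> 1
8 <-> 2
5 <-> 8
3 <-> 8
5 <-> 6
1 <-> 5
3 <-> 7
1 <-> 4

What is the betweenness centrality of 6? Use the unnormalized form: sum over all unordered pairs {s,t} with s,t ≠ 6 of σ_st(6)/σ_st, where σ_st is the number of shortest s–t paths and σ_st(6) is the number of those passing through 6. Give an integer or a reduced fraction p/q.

Pairs whose geodesics pass through 6 — 7–5: 1/2.
All other pairs contribute 0.
Summing the contributions gives betweenness(6) = 1/2.

1/2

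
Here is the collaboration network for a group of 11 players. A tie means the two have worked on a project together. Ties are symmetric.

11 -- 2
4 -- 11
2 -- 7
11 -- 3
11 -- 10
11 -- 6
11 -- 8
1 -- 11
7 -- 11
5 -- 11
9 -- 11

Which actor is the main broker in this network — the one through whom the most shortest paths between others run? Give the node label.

11

Unnormalized betweenness of each node: 1:0, 2:0, 3:0, 4:0, 5:0, 6:0, 7:0, 8:0, 9:0, 10:0, 11:44.
11 has the largest value, 44, making it the main broker — the node through which the most shortest paths run.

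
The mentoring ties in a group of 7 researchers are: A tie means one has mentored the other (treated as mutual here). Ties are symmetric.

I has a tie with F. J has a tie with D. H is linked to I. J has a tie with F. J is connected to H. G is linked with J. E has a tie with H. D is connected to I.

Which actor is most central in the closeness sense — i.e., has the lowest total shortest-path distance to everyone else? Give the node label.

J

Farness (sum of distances to all others) for each node — D:11, E:14, F:11, G:13, H:9, I:10, J:8.
The smallest farness is 8, for J, so J has the highest closeness.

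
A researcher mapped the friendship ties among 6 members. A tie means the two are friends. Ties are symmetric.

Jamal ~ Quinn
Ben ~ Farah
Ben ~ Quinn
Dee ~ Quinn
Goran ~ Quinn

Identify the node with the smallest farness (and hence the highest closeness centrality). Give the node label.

Farness (sum of distances to all others) for each node — Ben:8, Dee:10, Farah:12, Goran:10, Jamal:10, Quinn:6.
The smallest farness is 6, for Quinn, so Quinn has the highest closeness.

Quinn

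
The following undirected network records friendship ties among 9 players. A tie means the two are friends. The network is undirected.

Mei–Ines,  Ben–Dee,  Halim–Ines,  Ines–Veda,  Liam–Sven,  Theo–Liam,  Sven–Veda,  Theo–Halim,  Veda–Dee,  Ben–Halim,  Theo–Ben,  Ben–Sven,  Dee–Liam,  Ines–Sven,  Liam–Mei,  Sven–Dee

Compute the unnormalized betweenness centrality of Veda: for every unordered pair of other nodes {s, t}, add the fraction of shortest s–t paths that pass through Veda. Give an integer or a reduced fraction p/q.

Pairs whose geodesics pass through Veda — Dee–Ines: 1/2.
All other pairs contribute 0.
Summing the contributions gives betweenness(Veda) = 1/2.

1/2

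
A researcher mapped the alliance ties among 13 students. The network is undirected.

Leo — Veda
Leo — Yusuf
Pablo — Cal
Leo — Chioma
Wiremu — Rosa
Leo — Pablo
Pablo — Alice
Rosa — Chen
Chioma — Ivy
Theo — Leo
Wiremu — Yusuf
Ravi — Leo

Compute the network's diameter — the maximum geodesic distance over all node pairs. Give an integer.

Eccentricity of each node (its greatest distance to any other): Alice:6, Cal:6, Chen:6, Chioma:5, Ivy:6, Leo:4, Pablo:5, Ravi:5, Rosa:5, Theo:5, Veda:5, Wiremu:4, Yusuf:3.
The maximum eccentricity is 6, realized for instance by the pair Chen–Cal via Chen – Rosa – Wiremu – Yusuf – Leo – Pablo – Cal. So the diameter is 6.

6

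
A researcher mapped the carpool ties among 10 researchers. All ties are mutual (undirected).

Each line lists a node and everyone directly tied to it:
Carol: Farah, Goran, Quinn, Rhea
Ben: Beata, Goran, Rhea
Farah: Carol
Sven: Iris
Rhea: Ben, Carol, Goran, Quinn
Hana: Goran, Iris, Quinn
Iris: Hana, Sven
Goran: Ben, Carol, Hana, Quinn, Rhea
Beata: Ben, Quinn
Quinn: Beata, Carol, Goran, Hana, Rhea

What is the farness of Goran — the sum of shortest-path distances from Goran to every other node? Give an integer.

Distances from Goran: Beata:2, Ben:1, Carol:1, Farah:2, Hana:1, Iris:2, Quinn:1, Rhea:1, Sven:3.
Sum = 2 + 1 + 1 + 2 + 1 + 2 + 1 + 1 + 3 = 14.

14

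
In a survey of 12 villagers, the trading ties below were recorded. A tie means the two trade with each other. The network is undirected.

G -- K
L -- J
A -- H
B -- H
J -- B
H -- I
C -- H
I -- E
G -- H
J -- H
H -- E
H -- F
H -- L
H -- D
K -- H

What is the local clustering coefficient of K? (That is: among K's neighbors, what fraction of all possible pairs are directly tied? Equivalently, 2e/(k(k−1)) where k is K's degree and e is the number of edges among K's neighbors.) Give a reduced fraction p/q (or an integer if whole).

1

K's neighbors: G and H (k = 2).
Possible neighbor pairs: C(2,2) = 1. Edges among them: G–H → e = 1.
Clustering(K) = 1/1.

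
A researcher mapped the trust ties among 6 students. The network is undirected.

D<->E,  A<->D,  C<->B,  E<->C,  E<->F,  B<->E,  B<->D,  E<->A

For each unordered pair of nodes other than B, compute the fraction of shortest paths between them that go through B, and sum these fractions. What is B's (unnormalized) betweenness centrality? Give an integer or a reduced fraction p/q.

Pairs whose geodesics pass through B — D–C: 1/2.
All other pairs contribute 0.
Summing the contributions gives betweenness(B) = 1/2.

1/2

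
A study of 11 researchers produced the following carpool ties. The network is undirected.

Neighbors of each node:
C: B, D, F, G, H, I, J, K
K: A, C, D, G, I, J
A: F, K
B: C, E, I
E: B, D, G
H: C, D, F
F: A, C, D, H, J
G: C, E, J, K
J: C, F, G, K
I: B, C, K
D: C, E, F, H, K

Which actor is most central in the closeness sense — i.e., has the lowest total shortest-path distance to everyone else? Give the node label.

C

Farness (sum of distances to all others) for each node — A:20, B:18, C:12, D:15, E:18, F:15, G:16, H:17, I:17, J:16, K:14.
The smallest farness is 12, for C, so C has the highest closeness.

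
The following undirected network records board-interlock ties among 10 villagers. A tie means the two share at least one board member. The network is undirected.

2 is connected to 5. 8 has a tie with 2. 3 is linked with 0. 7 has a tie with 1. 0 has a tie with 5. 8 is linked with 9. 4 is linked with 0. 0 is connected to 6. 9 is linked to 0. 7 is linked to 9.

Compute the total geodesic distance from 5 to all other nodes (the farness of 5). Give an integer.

19

Distances from 5: 0:1, 1:4, 2:1, 3:2, 4:2, 6:2, 7:3, 8:2, 9:2.
Sum = 1 + 4 + 1 + 2 + 2 + 2 + 3 + 2 + 2 = 19.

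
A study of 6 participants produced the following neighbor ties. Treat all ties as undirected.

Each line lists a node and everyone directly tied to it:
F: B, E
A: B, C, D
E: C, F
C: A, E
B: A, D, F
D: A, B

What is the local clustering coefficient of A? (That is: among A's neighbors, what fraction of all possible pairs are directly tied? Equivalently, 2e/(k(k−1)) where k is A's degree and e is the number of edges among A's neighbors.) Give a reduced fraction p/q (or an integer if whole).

1/3

A's neighbors: B, C, and D (k = 3).
Possible neighbor pairs: C(3,2) = 3. Edges among them: B–D → e = 1.
Clustering(A) = 1/3.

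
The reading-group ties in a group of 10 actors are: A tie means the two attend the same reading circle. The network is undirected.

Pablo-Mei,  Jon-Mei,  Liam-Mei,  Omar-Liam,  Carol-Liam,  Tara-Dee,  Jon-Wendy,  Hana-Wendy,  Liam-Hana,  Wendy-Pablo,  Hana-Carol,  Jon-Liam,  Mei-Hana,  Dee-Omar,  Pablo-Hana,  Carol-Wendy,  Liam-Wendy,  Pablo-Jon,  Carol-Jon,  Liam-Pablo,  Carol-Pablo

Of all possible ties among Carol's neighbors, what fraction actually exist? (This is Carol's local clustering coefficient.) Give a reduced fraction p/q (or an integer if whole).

9/10

Carol's neighbors: Hana, Jon, Liam, Pablo, and Wendy (k = 5).
Possible neighbor pairs: C(5,2) = 10. Edges among them: Hana–Liam, Hana–Pablo, Hana–Wendy, Jon–Liam, Jon–Pablo, Jon–Wendy, Liam–Pablo, Liam–Wendy, Pablo–Wendy → e = 9.
Clustering(Carol) = 9/10.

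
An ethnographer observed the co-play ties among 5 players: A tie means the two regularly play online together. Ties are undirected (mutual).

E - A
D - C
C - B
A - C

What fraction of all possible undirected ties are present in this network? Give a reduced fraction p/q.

There are 4 edges and 5 nodes, so the maximum possible is C(5,2) = 10.
Density = 4/10 = 2/5.

2/5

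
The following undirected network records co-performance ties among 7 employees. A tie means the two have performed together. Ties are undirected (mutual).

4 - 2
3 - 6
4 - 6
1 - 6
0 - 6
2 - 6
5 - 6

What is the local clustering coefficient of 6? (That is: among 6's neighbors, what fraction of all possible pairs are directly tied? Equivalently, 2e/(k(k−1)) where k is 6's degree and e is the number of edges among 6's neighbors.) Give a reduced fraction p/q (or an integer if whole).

1/15

6's neighbors: 0, 1, 2, 3, 4, and 5 (k = 6).
Possible neighbor pairs: C(6,2) = 15. Edges among them: 2–4 → e = 1.
Clustering(6) = 1/15.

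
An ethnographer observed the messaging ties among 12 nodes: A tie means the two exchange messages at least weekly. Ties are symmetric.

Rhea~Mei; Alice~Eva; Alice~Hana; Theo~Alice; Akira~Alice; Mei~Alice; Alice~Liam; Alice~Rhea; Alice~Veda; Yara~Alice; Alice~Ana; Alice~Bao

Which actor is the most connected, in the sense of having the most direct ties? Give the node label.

Degrees — Akira:1, Alice:11, Ana:1, Bao:1, Eva:1, Hana:1, Liam:1, Mei:2, Rhea:2, Theo:1, Veda:1, Yara:1.
The maximum is 11, attained only by Alice.

Alice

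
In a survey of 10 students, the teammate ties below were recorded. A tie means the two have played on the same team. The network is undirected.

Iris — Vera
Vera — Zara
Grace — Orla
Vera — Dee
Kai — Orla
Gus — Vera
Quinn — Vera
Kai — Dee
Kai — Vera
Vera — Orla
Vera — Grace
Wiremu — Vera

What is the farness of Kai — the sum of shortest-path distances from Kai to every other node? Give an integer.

Distances from Kai: Dee:1, Grace:2, Gus:2, Iris:2, Orla:1, Quinn:2, Vera:1, Wiremu:2, Zara:2.
Sum = 1 + 2 + 2 + 2 + 1 + 2 + 1 + 2 + 2 = 15.

15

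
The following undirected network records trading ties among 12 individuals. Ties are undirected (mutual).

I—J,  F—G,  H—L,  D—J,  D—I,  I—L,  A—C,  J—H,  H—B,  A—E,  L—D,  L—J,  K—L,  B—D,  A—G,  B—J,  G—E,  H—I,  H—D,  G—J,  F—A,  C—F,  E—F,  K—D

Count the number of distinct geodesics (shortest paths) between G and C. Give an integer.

The shortest distance is 2. The length-2 paths are: G–F–C; G–A–C.
That gives 2 distinct shortest paths.

2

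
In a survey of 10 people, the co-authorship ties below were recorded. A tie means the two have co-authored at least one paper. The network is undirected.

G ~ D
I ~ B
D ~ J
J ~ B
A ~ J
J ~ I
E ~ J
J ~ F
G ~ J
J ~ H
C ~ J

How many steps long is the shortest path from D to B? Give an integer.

One shortest route is D – J – B, which uses 2 edges, and D and B are not directly tied, so nothing shorter exists. So d(D,B) = 2.

2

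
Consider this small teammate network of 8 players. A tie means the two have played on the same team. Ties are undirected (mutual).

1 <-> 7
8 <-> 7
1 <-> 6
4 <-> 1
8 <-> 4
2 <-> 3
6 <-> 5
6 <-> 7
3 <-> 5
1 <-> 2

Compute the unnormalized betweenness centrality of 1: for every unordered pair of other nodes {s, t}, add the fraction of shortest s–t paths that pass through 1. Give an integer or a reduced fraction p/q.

Pairs whose geodesics pass through 1 — 5–4: 1; 3–4: 1; 3–8: 2/3; 3–7: 1/2; 2–4: 1; 2–8: 2/2; 2–7: 1; 2–6: 1; 4–7: 1/2; 4–6: 1.
All other pairs contribute 0.
Summing the contributions gives betweenness(1) = 26/3.

26/3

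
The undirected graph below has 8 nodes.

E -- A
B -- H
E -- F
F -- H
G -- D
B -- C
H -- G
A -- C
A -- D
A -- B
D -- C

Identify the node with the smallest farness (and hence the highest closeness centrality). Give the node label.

A

Farness (sum of distances to all others) for each node — A:10, B:11, C:12, D:12, E:13, F:14, G:13, H:11.
The smallest farness is 10, for A, so A has the highest closeness.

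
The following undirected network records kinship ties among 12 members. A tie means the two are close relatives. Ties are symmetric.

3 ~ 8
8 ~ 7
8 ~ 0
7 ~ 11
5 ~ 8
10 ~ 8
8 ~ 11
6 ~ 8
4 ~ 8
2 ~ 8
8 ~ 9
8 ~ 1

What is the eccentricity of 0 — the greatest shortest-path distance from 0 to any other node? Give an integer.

2

Distances from 0: 1:2, 2:2, 3:2, 4:2, 5:2, 6:2, 7:2, 8:1, 9:2, 10:2, 11:2.
The largest is 2 (to 9, 10, 5, 2, 3, 4, 7, 6, 11, and 1), so the eccentricity of 0 is 2.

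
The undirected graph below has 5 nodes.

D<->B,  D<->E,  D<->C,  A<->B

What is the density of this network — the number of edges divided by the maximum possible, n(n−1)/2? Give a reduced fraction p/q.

2/5

There are 4 edges and 5 nodes, so the maximum possible is C(5,2) = 10.
Density = 4/10 = 2/5.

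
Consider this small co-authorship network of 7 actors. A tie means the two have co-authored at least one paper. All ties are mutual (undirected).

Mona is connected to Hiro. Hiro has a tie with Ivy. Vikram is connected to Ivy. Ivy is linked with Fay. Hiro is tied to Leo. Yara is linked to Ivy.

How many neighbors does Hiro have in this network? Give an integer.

3

Hiro is directly tied to Ivy, Leo, and Mona. That is 3 neighbors, so the degree of Hiro is 3.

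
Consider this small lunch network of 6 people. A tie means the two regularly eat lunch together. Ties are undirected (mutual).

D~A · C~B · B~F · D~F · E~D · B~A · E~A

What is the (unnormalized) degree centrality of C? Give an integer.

C is directly tied to B. That is 1 neighbor, so the degree of C is 1.

1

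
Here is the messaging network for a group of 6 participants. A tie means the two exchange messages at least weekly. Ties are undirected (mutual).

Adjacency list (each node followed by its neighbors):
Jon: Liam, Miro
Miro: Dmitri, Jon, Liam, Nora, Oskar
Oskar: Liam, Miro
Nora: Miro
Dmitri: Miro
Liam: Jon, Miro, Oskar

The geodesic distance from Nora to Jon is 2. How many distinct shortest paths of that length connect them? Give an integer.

1

The shortest distance is 2, and the only length-2 path is Nora–Miro–Jon. So there is exactly 1 shortest path.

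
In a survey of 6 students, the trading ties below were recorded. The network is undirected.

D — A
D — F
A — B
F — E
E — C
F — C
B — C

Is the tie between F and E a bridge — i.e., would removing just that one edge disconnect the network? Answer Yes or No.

Even without that edge, F still reaches E via F – C – E, so the network stays connected. Not a bridge.

No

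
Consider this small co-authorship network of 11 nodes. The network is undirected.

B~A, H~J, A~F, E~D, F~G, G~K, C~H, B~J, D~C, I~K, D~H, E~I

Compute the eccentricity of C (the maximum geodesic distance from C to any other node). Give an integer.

5

Distances from C: A:4, B:3, D:1, E:2, F:5, G:5, H:1, I:3, J:2, K:4.
The largest is 5 (to F and G), so the eccentricity of C is 5.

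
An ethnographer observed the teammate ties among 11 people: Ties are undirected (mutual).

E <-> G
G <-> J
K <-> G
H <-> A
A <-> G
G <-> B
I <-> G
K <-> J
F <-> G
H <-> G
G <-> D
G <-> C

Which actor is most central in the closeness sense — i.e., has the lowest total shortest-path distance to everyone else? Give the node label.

G

Farness (sum of distances to all others) for each node — A:18, B:19, C:19, D:19, E:19, F:19, G:10, H:18, I:19, J:18, K:18.
The smallest farness is 10, for G, so G has the highest closeness.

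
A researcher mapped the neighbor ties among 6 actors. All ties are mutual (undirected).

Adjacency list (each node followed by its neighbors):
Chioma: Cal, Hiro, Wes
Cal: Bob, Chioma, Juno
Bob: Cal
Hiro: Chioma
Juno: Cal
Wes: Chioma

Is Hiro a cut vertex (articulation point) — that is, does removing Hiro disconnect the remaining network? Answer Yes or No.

No

Even without Hiro, every remaining node can still reach every other (the residual graph is connected), so Hiro is not a cut vertex.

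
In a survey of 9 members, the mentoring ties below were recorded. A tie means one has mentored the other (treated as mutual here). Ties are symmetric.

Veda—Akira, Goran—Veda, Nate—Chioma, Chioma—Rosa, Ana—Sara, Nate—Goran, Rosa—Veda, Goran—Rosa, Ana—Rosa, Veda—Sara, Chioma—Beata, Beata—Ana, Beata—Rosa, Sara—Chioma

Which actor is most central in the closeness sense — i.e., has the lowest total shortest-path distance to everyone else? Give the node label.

Rosa

Farness (sum of distances to all others) for each node — Akira:19, Ana:15, Beata:14, Chioma:13, Goran:13, Nate:16, Rosa:11, Sara:13, Veda:12.
The smallest farness is 11, for Rosa, so Rosa has the highest closeness.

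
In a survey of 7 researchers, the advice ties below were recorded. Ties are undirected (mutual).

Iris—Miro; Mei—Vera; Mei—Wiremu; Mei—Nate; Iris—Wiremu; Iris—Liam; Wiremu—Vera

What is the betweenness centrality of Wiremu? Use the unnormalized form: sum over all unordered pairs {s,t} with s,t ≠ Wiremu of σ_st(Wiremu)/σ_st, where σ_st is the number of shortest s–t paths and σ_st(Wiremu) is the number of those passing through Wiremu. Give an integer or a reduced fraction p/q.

Pairs whose geodesics pass through Wiremu — Mei–Iris: 1; Mei–Miro: 1; Mei–Liam: 1; Vera–Iris: 1; Vera–Miro: 1; Vera–Liam: 1; Nate–Iris: 1; Nate–Miro: 1; Nate–Liam: 1.
All other pairs contribute 0.
Summing the contributions gives betweenness(Wiremu) = 9.

9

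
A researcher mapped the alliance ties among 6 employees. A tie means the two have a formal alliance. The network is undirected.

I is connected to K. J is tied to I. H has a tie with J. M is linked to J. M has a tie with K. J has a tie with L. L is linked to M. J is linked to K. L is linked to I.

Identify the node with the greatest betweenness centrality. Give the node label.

Unnormalized betweenness of each node: H:0, I:1/3, J:14/3, K:1/3, L:1/3, M:1/3.
J has the largest value, 14/3, making it the main broker — the node through which the most shortest paths run.

J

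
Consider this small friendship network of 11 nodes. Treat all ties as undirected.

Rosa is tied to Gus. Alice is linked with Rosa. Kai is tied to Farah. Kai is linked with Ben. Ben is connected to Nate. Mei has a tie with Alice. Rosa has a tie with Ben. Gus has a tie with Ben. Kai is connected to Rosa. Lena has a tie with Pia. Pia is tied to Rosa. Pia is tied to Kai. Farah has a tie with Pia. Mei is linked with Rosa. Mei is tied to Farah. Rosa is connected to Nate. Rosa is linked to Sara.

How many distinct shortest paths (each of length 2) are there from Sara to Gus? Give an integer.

The shortest distance is 2, and the only length-2 path is Sara–Rosa–Gus. So there is exactly 1 shortest path.

1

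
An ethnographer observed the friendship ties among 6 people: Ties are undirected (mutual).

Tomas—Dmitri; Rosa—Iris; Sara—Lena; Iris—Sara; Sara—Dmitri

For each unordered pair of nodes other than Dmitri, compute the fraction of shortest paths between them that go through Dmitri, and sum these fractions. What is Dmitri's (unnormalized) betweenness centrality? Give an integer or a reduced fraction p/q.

4

Pairs whose geodesics pass through Dmitri — Rosa–Tomas: 1; Lena–Tomas: 1; Tomas–Sara: 1; Tomas–Iris: 1.
All other pairs contribute 0.
Summing the contributions gives betweenness(Dmitri) = 4.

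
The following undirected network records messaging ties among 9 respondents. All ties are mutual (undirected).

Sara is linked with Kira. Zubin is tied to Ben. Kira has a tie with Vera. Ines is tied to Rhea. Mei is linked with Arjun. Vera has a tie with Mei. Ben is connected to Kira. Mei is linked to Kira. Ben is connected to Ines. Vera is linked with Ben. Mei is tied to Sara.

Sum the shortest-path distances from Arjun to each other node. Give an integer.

23

Distances from Arjun: Ben:3, Ines:4, Kira:2, Mei:1, Rhea:5, Sara:2, Vera:2, Zubin:4.
Sum = 3 + 4 + 2 + 1 + 5 + 2 + 2 + 4 = 23.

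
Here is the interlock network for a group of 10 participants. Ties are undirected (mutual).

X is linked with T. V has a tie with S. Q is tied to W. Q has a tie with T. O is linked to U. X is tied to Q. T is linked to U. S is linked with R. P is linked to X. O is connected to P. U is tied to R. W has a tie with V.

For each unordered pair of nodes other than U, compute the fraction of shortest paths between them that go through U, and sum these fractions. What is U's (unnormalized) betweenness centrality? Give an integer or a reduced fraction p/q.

Pairs whose geodesics pass through U — O–T: 1; O–Q: 1/2; O–W: 1/2; O–V: 1; O–S: 1; O–R: 1; P–S: 1; P–R: 1; X–S: 1/2; X–R: 1; T–S: 1; T–R: 1; Q–R: 1.
All other pairs contribute 0.
Summing the contributions gives betweenness(U) = 23/2.

23/2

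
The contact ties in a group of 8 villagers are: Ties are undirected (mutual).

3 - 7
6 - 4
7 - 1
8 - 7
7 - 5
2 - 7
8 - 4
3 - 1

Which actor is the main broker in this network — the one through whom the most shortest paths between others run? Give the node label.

Unnormalized betweenness of each node: 1:0, 2:0, 3:0, 4:6, 5:0, 6:0, 7:17, 8:10.
7 has the largest value, 17, making it the main broker — the node through which the most shortest paths run.

7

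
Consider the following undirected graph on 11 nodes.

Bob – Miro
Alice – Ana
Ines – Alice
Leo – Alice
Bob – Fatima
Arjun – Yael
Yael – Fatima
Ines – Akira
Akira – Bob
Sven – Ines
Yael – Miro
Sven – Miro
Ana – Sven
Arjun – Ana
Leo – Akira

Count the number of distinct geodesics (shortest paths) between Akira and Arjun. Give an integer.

The shortest distance is 4. The length-4 paths are: Akira–Leo–Alice–Ana–Arjun; Akira–Ines–Alice–Ana–Arjun; Akira–Ines–Sven–Ana–Arjun; Akira–Bob–Fatima–Yael–Arjun; Akira–Bob–Miro–Yael–Arjun.
That gives 5 distinct shortest paths.

5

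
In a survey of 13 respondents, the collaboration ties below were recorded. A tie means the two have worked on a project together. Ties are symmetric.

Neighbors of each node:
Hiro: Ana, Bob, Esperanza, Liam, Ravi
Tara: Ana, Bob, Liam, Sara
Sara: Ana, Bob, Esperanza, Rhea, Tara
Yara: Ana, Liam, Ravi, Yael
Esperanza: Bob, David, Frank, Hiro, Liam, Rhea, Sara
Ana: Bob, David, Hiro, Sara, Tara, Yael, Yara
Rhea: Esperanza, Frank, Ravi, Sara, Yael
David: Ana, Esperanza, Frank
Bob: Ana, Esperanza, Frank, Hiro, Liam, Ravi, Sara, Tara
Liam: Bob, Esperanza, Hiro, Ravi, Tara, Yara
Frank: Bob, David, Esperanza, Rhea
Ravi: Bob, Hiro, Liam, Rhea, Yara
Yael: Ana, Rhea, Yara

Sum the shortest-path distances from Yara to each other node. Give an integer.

Distances from Yara: Ana:1, Bob:2, David:2, Esperanza:2, Frank:3, Hiro:2, Liam:1, Ravi:1, Rhea:2, Sara:2, Tara:2, Yael:1.
Sum = 1 + 2 + 2 + 2 + 3 + 2 + 1 + 1 + 2 + 2 + 2 + 1 = 21.

21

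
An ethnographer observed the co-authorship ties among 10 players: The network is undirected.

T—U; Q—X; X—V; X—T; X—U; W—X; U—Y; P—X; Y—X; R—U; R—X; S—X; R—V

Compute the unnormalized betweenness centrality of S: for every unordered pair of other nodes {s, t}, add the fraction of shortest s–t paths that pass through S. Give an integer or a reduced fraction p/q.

No shortest path between any pair of other nodes passes through S.
Summing the contributions gives betweenness(S) = 0.

0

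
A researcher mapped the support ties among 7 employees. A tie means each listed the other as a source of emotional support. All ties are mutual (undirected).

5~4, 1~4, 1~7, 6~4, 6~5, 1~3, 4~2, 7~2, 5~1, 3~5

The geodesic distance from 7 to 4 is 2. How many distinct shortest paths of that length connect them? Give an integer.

The shortest distance is 2. The length-2 paths are: 7–1–4; 7–2–4.
That gives 2 distinct shortest paths.

2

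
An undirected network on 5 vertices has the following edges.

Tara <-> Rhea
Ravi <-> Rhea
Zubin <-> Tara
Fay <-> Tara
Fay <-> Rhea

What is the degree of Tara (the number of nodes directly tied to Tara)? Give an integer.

Tara is directly tied to Fay, Rhea, and Zubin. That is 3 neighbors, so the degree of Tara is 3.

3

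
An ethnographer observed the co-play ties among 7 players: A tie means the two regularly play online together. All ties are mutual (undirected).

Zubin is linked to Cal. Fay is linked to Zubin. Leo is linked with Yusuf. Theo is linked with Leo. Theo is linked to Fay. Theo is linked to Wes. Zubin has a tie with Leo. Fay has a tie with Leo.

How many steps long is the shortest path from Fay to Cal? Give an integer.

One shortest route is Fay – Zubin – Cal, which uses 2 edges, and Fay and Cal are not directly tied, so nothing shorter exists. So d(Fay,Cal) = 2.

2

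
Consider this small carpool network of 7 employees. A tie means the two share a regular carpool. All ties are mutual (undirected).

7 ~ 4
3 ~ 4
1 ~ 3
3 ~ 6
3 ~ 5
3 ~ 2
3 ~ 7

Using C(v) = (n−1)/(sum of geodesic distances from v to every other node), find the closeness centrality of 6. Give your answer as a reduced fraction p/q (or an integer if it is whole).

Distances from 6: 1:2, 2:2, 3:1, 4:2, 5:2, 7:2. Sum = 11.
n = 7, so closeness = 6/11.

6/11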